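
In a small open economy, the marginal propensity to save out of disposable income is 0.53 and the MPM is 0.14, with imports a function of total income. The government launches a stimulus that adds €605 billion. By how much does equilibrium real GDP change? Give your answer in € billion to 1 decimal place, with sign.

+€903.0 billion

MPC = 1 − MPS = 1 − 0.53 = 0.47.
Government-spending multiplier = 1/(1 − c + m) = 1/(1 − 0.47 + 0.14) = 1/0.67 ≈ 1.493.
ΔY = k × ΔG = (+€605 billion) / 0.67 ≈ +€903 billion.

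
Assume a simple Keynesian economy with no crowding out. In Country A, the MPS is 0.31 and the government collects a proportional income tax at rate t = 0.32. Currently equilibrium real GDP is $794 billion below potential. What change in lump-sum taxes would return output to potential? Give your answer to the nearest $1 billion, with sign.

−$611 billion

MPC = 1 − MPS = 1 − 0.31 = 0.69.
Spending multiplier = 1/(1 − c(1−t)) = 1/(1 − 0.69×0.68) = 1/0.5308 ≈ 1.884.
Tax multiplier = −c·k = −0.69/0.5308 ≈ −1.3. Need ΔY = +$794 billion, so ΔT = ΔY/(−c·k) = −(+$794 billion) × 0.5308 / 0.69 ≈ −$611 billion.
The government should cut lump-sum taxes by $611 billion.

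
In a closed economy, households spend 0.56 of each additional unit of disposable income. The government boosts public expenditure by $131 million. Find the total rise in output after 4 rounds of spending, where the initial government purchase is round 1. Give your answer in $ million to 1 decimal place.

Round 1 adds ΔG = $131 million; each later round is MPC = 0.56 times the previous.
After 4 rounds: 131 + 73.36 + 41.0816 + 23.005696 = ΔG·(1 − c^4)/(1 − c) = 131 × (1 − 0.09834496)/0.44 ≈ $268.4 million.

$268.4 million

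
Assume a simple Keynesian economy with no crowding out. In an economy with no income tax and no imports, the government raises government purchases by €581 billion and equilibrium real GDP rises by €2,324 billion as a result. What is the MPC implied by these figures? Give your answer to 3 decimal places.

Implied spending multiplier k = ΔY/ΔG = 2,324/581 = 4.
Since k = 1/(1 − MPC), MPC = 1 − 1/k = 1 − ΔG/ΔY = 1 − 581/2,324 = 0.750.

0.750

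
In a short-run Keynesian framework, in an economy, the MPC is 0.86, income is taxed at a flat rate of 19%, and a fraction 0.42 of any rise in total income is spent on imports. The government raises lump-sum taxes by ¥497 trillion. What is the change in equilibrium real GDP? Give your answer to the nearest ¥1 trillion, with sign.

A lump-sum tax change of +¥497 trillion shifts disposable income by −¥497 trillion; first-round consumption changes by −c × ΔT = −0.86 × (+¥497 trillion) = −¥427.42 trillion.
Expenditure multiplier = 1/(1 − c(1−t) + m) = 1/(1 − 0.86×0.81 + 0.42) = 1/0.7234 ≈ 1.382.
The tax multiplier is −c × k ≈ −1.189, so ΔY = k × (−c·ΔT) = (−¥427.42 trillion) / 0.7234 ≈ −¥591 trillion.

−¥591 trillion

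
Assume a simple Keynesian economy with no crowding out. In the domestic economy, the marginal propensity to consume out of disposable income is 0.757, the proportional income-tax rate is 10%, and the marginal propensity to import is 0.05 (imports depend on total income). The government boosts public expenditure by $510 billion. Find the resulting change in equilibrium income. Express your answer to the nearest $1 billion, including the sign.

+$1,383 billion

Spending multiplier = 1/(1 − c(1−t) + m) = 1/(1 − 0.757×0.9 + 0.05) = 1/0.3687 ≈ 2.712.
ΔY = k × ΔG = (+$510 billion) / 0.3687 ≈ +$1,383 billion.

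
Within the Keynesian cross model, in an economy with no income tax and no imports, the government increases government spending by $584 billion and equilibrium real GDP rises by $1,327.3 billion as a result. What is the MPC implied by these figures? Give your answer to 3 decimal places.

0.560

Implied spending multiplier k = ΔY/ΔG = 1,327.3/584 ≈ 2.2728.
Since k = 1/(1 − MPC), MPC = 1 − 1/k = 1 − ΔG/ΔY = 1 − 584/1,327.3 ≈ 0.560.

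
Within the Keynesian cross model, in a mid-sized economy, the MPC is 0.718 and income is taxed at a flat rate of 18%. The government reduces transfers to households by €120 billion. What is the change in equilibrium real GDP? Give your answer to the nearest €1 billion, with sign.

−€210 billion

The transfer change shifts disposable income by −€120 billion, so first-round consumption changes by c·ΔTR = 0.718 × (−€120 billion) = −€86.16 billion.
Expenditure multiplier = 1/(1 − c(1−t)) = 1/(1 − 0.718×0.82) = 1/0.41124 ≈ 2.432.
The transfer multiplier is c × k ≈ 1.746, so ΔY = k × (c·ΔTR) = (−€86.16 billion) / 0.41124 ≈ −€210 billion.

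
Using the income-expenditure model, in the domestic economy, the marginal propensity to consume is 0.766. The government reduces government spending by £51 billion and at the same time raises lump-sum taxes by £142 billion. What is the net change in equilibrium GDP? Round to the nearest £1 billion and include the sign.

−£683 billion

Expenditure multiplier = 1/(1 − MPC) = 1/(1 − 0.766) = 1/0.234 ≈ 4.274.
ΔG contributes k·ΔG = (−£51 billion) / 0.234 ≈ −£217.9 billion.
ΔT of +£142 billion changes first-round spending by −c·ΔT = −£108.772 billion, contributing k·(−c·ΔT) = (−£108.772 billion) / 0.234 ≈ −£464.8 billion.
Net ΔY = k(ΔG − c·ΔT) = (−£159.772 billion) / 0.234 ≈ −£683 billion.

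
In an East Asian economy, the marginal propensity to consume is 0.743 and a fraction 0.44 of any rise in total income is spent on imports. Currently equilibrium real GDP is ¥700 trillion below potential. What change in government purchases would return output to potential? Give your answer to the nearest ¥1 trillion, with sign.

Spending multiplier = 1/(1 − c + m) = 1/(1 − 0.743 + 0.44) = 1/0.697 ≈ 1.435.
Need ΔY = +¥700 trillion, so ΔG = ΔY/k = (+¥700 trillion) × 0.697 ≈ +¥488 trillion.
The government should increase government purchases by ¥488 trillion.

+¥488 trillion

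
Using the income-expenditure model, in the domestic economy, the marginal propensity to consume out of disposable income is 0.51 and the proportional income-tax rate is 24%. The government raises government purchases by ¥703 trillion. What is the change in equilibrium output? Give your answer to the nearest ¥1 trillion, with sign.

+¥1,148 trillion

Expenditure multiplier = 1/(1 − c(1−t)) = 1/(1 − 0.51×0.76) = 1/0.6124 ≈ 1.633.
ΔY = k × ΔG = (+¥703 trillion) / 0.6124 ≈ +¥1,148 trillion.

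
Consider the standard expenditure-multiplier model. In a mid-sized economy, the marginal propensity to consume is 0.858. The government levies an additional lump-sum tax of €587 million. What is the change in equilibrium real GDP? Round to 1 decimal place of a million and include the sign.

−€3,546.8 million

A lump-sum tax change of +€587 million shifts disposable income by −€587 million; first-round consumption changes by −c × ΔT = −0.858 × (+€587 million) = −€503.646 million.
Expenditure multiplier = 1/(1 − MPC) = 1/(1 − 0.858) = 1/0.142 ≈ 7.042.
The tax multiplier is −c × k ≈ −6.042, so ΔY = k × (−c·ΔT) = (−€503.646 million) / 0.142 ≈ −€3,546.8 million.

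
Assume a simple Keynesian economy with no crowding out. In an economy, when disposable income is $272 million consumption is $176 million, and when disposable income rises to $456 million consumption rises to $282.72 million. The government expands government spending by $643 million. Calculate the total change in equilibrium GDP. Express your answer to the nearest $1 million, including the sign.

+$1,531 million

MPC = ΔC/ΔYd = (282.72 − 176)/(456 − 272) = 106.72/184 = 0.58.
Expenditure multiplier = 1/(1 − MPC) = 1/(1 − 0.58) = 1/0.42 ≈ 2.381.
ΔY = k × ΔG = (+$643 million) / 0.42 ≈ +$1,531 million.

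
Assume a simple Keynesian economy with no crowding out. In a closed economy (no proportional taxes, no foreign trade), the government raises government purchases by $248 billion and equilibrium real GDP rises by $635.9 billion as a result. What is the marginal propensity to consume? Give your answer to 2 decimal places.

0.61

Implied spending multiplier k = ΔY/ΔG = 635.9/248 ≈ 2.5641.
Since k = 1/(1 − MPC), MPC = 1 − 1/k = 1 − ΔG/ΔY = 1 − 248/635.9 ≈ 0.61.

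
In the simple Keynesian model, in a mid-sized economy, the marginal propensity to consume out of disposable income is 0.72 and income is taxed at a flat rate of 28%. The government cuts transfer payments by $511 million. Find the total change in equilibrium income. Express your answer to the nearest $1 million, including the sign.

−$764 million

The transfer change shifts disposable income by −$511 million, so first-round consumption changes by c·ΔTR = 0.72 × (−$511 million) = −$367.92 million.
Expenditure multiplier = 1/(1 − c(1−t)) = 1/(1 − 0.72×0.72) = 1/0.4816 ≈ 2.076.
The transfer multiplier is c × k ≈ 1.495, so ΔY = k × (c·ΔTR) = (−$367.92 million) / 0.4816 ≈ −$764 million.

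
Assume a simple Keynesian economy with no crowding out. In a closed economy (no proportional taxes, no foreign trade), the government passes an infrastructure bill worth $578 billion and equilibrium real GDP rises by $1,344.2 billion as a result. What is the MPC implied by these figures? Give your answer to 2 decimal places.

Implied spending multiplier k = ΔY/ΔG = 1,344.2/578 ≈ 2.3256.
Since k = 1/(1 − MPC), MPC = 1 − 1/k = 1 − ΔG/ΔY = 1 − 578/1,344.2 ≈ 0.57.

0.57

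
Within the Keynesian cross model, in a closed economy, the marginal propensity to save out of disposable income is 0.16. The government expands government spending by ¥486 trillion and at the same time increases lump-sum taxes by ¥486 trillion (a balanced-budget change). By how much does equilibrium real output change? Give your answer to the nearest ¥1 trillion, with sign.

+¥486 trillion

MPC = 1 − MPS = 1 − 0.16 = 0.84.
Expenditure multiplier = 1/(1 − MPC) = 1/(1 − 0.84) = 1/0.16 = 6.25.
ΔG contributes k·ΔG = (+¥486 trillion) / 0.16 = +¥3,037.5 trillion.
ΔT of +¥486 trillion changes first-round spending by −c·ΔT = −¥408.24 trillion, contributing k·(−c·ΔT) = (−¥408.24 trillion) / 0.16 = −¥2,551.5 trillion.
With ΔG = ΔT and no other leakages, the balanced-budget multiplier is 1, so ΔY = ΔG = +¥486 trillion.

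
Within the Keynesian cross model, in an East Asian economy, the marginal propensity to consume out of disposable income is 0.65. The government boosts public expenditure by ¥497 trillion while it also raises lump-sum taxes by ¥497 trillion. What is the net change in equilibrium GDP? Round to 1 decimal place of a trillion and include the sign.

+¥497.0 trillion

Expenditure multiplier = 1/(1 − MPC) = 1/(1 − 0.65) = 1/0.35 ≈ 2.857.
ΔG contributes k·ΔG = (+¥497 trillion) / 0.35 = +¥1,420 trillion.
ΔT of +¥497 trillion changes first-round spending by −c·ΔT = −¥323.05 trillion, contributing k·(−c·ΔT) = (−¥323.05 trillion) / 0.35 = −¥923 trillion.
With ΔG = ΔT and no other leakages, the balanced-budget multiplier is 1, so ΔY = ΔG = +¥497 trillion.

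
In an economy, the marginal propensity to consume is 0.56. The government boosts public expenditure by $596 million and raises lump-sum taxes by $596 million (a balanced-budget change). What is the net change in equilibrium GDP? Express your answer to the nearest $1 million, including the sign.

+$596 million

Expenditure multiplier = 1/(1 − MPC) = 1/(1 − 0.56) = 1/0.44 ≈ 2.273.
ΔG contributes k·ΔG = (+$596 million) / 0.44 ≈ +$1,354.5 million.
ΔT of +$596 million changes first-round spending by −c·ΔT = −$333.76 million, contributing k·(−c·ΔT) = (−$333.76 million) / 0.44 ≈ −$758.5 million.
With ΔG = ΔT and no other leakages, the balanced-budget multiplier is 1, so ΔY = ΔG = +$596 million.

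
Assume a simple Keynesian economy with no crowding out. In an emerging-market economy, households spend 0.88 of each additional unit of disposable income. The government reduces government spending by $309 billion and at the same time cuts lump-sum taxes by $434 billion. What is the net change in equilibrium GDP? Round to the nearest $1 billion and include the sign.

+$608 billion

Expenditure multiplier = 1/(1 − MPC) = 1/(1 − 0.88) = 1/0.12 ≈ 8.333.
ΔG contributes k·ΔG = (−$309 billion) / 0.12 = −$2,575 billion.
ΔT of −$434 billion changes first-round spending by −c·ΔT = +$381.92 billion, contributing k·(−c·ΔT) = (+$381.92 billion) / 0.12 ≈ +$3,182.7 billion.
Net ΔY = k(ΔG − c·ΔT) = (+$72.92 billion) / 0.12 ≈ +$608 billion.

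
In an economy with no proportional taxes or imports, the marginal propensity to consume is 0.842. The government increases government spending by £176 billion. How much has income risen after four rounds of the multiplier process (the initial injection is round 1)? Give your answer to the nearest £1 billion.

£554 billion

Round 1 adds ΔG = £176 billion; each later round is MPC = 0.842 times the previous.
After 4 rounds: 176 + 148.192 + 124.777664 + 105.062793088 = ΔG·(1 − c^4)/(1 − c) = 176 × (1 − 0.502629953296)/0.158 ≈ £554 billion.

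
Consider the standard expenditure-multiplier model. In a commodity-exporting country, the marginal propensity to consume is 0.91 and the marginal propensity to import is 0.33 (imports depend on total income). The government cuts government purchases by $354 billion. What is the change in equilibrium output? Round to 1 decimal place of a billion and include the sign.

−$842.9 billion

Expenditure multiplier = 1/(1 − c + m) = 1/(1 − 0.91 + 0.33) = 1/0.42 ≈ 2.381.
ΔY = k × ΔG = (−$354 billion) / 0.42 ≈ −$842.9 billion.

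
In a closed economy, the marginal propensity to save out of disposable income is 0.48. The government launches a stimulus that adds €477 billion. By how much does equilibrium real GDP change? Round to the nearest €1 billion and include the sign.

+€994 billion

MPC = 1 − MPS = 1 − 0.48 = 0.52.
Expenditure multiplier = 1/(1 − MPC) = 1/(1 − 0.52) = 1/0.48 ≈ 2.083.
ΔY = k × ΔG = (+€477 billion) / 0.48 ≈ +€994 billion.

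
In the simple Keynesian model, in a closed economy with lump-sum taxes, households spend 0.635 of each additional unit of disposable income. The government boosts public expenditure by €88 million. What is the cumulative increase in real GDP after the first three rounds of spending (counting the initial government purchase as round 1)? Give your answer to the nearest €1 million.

€179 million

Round 1 adds ΔG = €88 million; each later round is MPC = 0.635 times the previous.
After 3 rounds: 88 + 55.88 + 35.4838 = ΔG·(1 − c^3)/(1 − c) = 88 × (1 − 0.256047875)/0.365 ≈ €179 million.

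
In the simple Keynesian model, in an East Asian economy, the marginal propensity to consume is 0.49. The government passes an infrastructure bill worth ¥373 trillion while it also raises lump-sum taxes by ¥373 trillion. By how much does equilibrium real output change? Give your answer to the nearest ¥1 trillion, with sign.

+¥373 trillion

Expenditure multiplier = 1/(1 − MPC) = 1/(1 − 0.49) = 1/0.51 ≈ 1.961.
ΔG contributes k·ΔG = (+¥373 trillion) / 0.51 ≈ +¥731.4 trillion.
ΔT of +¥373 trillion changes first-round spending by −c·ΔT = −¥182.77 trillion, contributing k·(−c·ΔT) = (−¥182.77 trillion) / 0.51 ≈ −¥358.4 trillion.
With ΔG = ΔT and no other leakages, the balanced-budget multiplier is 1, so ΔY = ΔG = +¥373 trillion.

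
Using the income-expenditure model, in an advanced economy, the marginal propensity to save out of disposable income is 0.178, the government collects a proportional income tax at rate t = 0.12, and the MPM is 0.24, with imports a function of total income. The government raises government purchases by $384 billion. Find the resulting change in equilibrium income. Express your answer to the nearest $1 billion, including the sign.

+$743 billion

MPC = 1 − MPS = 1 − 0.178 = 0.822.
Spending multiplier = 1/(1 − c(1−t) + m) = 1/(1 − 0.822×0.88 + 0.24) = 1/0.51664 ≈ 1.936.
ΔY = k × ΔG = (+$384 billion) / 0.51664 ≈ +$743 billion.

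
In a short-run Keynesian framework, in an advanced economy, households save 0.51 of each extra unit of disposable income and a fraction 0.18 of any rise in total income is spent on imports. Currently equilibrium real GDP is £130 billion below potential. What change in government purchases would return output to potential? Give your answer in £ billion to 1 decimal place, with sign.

MPC = 1 − MPS = 1 − 0.51 = 0.49.
Spending multiplier = 1/(1 − c + m) = 1/(1 − 0.49 + 0.18) = 1/0.69 ≈ 1.449.
Need ΔY = +£130 billion, so ΔG = ΔY/k = (+£130 billion) × 0.69 = +£89.7 billion.
The government should increase government purchases by £89.7 billion.

+£89.7 billion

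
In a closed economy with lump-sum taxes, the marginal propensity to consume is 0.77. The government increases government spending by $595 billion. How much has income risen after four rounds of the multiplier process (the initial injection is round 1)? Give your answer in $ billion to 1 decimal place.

$1,677.6 billion

Round 1 adds ΔG = $595 billion; each later round is MPC = 0.77 times the previous.
After 4 rounds: 595 + 458.15 + 352.7755 + 271.637135 = ΔG·(1 − c^4)/(1 − c) = 595 × (1 − 0.35153041)/0.23 ≈ $1,677.6 billion.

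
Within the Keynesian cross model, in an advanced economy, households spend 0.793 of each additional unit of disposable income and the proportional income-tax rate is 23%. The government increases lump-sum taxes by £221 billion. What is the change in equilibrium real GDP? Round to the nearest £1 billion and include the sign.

A lump-sum tax change of +£221 billion shifts disposable income by −£221 billion; first-round consumption changes by −c × ΔT = −0.793 × (+£221 billion) = −£175.253 billion.
Expenditure multiplier = 1/(1 − c(1−t)) = 1/(1 − 0.793×0.77) = 1/0.38939 ≈ 2.568.
The tax multiplier is −c × k ≈ −2.037, so ΔY = k × (−c·ΔT) = (−£175.253 billion) / 0.38939 ≈ −£450 billion.

−£450 billion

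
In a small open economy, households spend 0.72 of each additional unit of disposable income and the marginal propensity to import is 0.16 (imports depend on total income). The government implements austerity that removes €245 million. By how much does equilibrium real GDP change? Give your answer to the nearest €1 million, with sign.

−€557 million

Government-spending multiplier = 1/(1 − c + m) = 1/(1 − 0.72 + 0.16) = 1/0.44 ≈ 2.273.
ΔY = k × ΔG = (−€245 million) / 0.44 ≈ −€557 million.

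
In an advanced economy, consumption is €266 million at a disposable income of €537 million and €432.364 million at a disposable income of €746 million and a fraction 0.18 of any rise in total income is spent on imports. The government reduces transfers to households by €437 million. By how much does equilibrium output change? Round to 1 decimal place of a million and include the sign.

−€905.9 million

MPC = ΔC/ΔYd = (432.364 − 266)/(746 − 537) = 166.364/209 = 0.796.
The transfer change shifts disposable income by −€437 million, so first-round consumption changes by c·ΔTR = 0.796 × (−€437 million) = −€347.852 million.
Expenditure multiplier = 1/(1 − c + m) = 1/(1 − 0.796 + 0.18) = 1/0.384 ≈ 2.604.
The transfer multiplier is c × k ≈ 2.073, so ΔY = k × (c·ΔTR) = (−€347.852 million) / 0.384 ≈ −€905.9 million.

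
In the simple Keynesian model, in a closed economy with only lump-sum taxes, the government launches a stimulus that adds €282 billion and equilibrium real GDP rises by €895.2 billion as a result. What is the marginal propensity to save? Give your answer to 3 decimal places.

Implied spending multiplier k = ΔY/ΔG = 895.2/282 ≈ 3.1745.
Since k = 1/(1 − MPC), MPC = 1 − 1/k = 1 − ΔG/ΔY = 1 − 282/895.2 ≈ 0.685.
MPS = 1 − MPC = 0.315.

0.315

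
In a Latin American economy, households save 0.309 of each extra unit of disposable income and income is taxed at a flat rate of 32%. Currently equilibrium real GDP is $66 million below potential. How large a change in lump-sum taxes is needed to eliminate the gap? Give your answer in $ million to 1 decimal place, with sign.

−$50.6 million

MPC = 1 − MPS = 1 − 0.309 = 0.691.
Spending multiplier = 1/(1 − c(1−t)) = 1/(1 − 0.691×0.68) = 1/0.53012 ≈ 1.886.
Tax multiplier = −c·k = −0.691/0.53012 ≈ −1.303. Need ΔY = +$66 million, so ΔT = ΔY/(−c·k) = −(+$66 million) × 0.53012 / 0.691 ≈ −$50.6 million.
The government should cut lump-sum taxes by $50.6 million.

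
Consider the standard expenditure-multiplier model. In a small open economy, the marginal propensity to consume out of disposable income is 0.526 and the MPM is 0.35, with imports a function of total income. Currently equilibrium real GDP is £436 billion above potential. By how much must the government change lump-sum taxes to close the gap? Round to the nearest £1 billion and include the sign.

Spending multiplier = 1/(1 − c + m) = 1/(1 − 0.526 + 0.35) = 1/0.824 ≈ 1.214.
Tax multiplier = −c·k = −0.526/0.824 ≈ −0.638. Need ΔY = −£436 billion, so ΔT = ΔY/(−c·k) = −(−£436 billion) × 0.824 / 0.526 ≈ +£683 billion.
The government should raise lump-sum taxes by £683 billion.

+£683 billion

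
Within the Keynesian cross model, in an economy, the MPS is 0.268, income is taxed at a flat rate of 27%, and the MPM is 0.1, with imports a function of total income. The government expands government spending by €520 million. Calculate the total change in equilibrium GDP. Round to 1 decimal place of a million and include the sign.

+€919.3 million

MPC = 1 − MPS = 1 − 0.268 = 0.732.
Spending multiplier = 1/(1 − c(1−t) + m) = 1/(1 − 0.732×0.73 + 0.1) = 1/0.56564 ≈ 1.768.
ΔY = k × ΔG = (+€520 million) / 0.56564 ≈ +€919.3 million.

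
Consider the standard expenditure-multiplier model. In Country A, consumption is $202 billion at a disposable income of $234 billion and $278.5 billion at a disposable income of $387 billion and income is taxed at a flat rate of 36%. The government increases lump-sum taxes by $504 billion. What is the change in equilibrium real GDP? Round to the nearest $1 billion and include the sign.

MPC = ΔC/ΔYd = (278.5 − 202)/(387 − 234) = 76.5/153 = 0.5.
A lump-sum tax change of +$504 billion shifts disposable income by −$504 billion; first-round consumption changes by −c × ΔT = −0.5 × (+$504 billion) = −$252 billion.
Expenditure multiplier = 1/(1 − c(1−t)) = 1/(1 − 0.5×0.64) = 1/0.68 ≈ 1.471.
The tax multiplier is −c × k ≈ −0.735, so ΔY = k × (−c·ΔT) = (−$252 billion) / 0.68 ≈ −$371 billion.

−$371 billion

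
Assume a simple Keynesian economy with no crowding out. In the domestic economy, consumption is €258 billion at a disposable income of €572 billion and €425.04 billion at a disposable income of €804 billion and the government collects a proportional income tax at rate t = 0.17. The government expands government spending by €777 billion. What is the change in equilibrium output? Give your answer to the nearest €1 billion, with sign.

MPC = ΔC/ΔYd = (425.04 − 258)/(804 − 572) = 167.04/232 = 0.72.
Government-spending multiplier = 1/(1 − c(1−t)) = 1/(1 − 0.72×0.83) = 1/0.4024 ≈ 2.485.
ΔY = k × ΔG = (+€777 billion) / 0.4024 ≈ +€1,931 billion.

+€1,931 billion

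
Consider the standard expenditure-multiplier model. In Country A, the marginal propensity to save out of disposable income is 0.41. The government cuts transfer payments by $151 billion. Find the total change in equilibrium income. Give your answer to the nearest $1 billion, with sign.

−$217 billion

MPC = 1 − MPS = 1 − 0.41 = 0.59.
The transfer change shifts disposable income by −$151 billion, so first-round consumption changes by c·ΔTR = 0.59 × (−$151 billion) = −$89.09 billion.
Expenditure multiplier = 1/(1 − MPC) = 1/(1 − 0.59) = 1/0.41 ≈ 2.439.
The transfer multiplier is c × k ≈ 1.439, so ΔY = k × (c·ΔTR) = (−$89.09 billion) / 0.41 ≈ −$217 billion.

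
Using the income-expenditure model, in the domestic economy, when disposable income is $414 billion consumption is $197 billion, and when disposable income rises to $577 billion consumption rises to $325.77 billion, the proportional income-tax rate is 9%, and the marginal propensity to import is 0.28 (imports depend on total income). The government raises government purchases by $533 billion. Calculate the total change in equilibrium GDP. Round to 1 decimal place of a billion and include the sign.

+$949.9 billion

MPC = ΔC/ΔYd = (325.77 − 197)/(577 − 414) = 128.77/163 = 0.79.
Expenditure multiplier = 1/(1 − c(1−t) + m) = 1/(1 − 0.79×0.91 + 0.28) = 1/0.5611 ≈ 1.782.
ΔY = k × ΔG = (+$533 billion) / 0.5611 ≈ +$949.9 billion.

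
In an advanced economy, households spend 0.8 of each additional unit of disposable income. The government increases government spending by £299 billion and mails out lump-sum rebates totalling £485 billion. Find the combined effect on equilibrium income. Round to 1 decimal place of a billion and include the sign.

Expenditure multiplier = 1/(1 − MPC) = 1/(1 − 0.8) = 1/0.2 = 5.
ΔG contributes k·ΔG = (+£299 billion) / 0.2 = +£1,495 billion.
ΔT of −£485 billion changes first-round spending by −c·ΔT = +£388 billion, contributing k·(−c·ΔT) = (+£388 billion) / 0.2 = +£1,940 billion.
Net ΔY = k(ΔG − c·ΔT) = (+£687 billion) / 0.2 = +£3,435 billion.

+£3,435.0 billion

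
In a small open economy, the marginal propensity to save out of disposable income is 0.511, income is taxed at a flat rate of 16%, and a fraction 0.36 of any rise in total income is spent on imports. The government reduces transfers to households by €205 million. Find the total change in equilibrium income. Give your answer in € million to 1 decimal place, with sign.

−€105.6 million

MPC = 1 − MPS = 1 − 0.511 = 0.489.
The transfer change shifts disposable income by −€205 million, so first-round consumption changes by c·ΔTR = 0.489 × (−€205 million) = −€100.245 million.
Expenditure multiplier = 1/(1 − c(1−t) + m) = 1/(1 − 0.489×0.84 + 0.36) = 1/0.94924 ≈ 1.053.
The transfer multiplier is c × k ≈ 0.515, so ΔY = k × (c·ΔTR) = (−€100.245 million) / 0.94924 ≈ −€105.6 million.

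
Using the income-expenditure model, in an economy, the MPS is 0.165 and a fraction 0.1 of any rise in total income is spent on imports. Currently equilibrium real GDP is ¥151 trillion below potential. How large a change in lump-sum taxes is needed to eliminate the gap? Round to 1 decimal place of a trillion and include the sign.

−¥47.9 trillion

MPC = 1 − MPS = 1 − 0.165 = 0.835.
Spending multiplier = 1/(1 − c + m) = 1/(1 − 0.835 + 0.1) = 1/0.265 ≈ 3.774.
Tax multiplier = −c·k = −0.835/0.265 ≈ −3.151. Need ΔY = +¥151 trillion, so ΔT = ΔY/(−c·k) = −(+¥151 trillion) × 0.265 / 0.835 ≈ −¥47.9 trillion.
The government should cut lump-sum taxes by ¥47.9 trillion.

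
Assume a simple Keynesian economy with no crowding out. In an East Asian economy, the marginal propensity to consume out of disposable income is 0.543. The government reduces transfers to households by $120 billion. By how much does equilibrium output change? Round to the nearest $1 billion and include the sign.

−$143 billion

The transfer change shifts disposable income by −$120 billion, so first-round consumption changes by c·ΔTR = 0.543 × (−$120 billion) = −$65.16 billion.
Expenditure multiplier = 1/(1 − MPC) = 1/(1 − 0.543) = 1/0.457 ≈ 2.188.
The transfer multiplier is c × k ≈ 1.188, so ΔY = k × (c·ΔTR) = (−$65.16 billion) / 0.457 ≈ −$143 billion.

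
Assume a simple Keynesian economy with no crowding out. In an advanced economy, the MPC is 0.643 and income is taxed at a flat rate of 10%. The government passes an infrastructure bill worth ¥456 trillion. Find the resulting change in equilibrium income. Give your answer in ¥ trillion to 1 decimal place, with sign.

Expenditure multiplier = 1/(1 − c(1−t)) = 1/(1 − 0.643×0.9) = 1/0.4213 ≈ 2.374.
ΔY = k × ΔG = (+¥456 trillion) / 0.4213 ≈ +¥1,082.4 trillion.

+¥1,082.4 trillion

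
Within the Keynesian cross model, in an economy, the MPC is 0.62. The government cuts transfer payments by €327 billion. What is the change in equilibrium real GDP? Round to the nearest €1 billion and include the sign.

−€534 billion

The transfer change shifts disposable income by −€327 billion, so first-round consumption changes by c·ΔTR = 0.62 × (−€327 billion) = −€202.74 billion.
Expenditure multiplier = 1/(1 − MPC) = 1/(1 − 0.62) = 1/0.38 ≈ 2.632.
The transfer multiplier is c × k ≈ 1.632, so ΔY = k × (c·ΔTR) = (−€202.74 billion) / 0.38 ≈ −€534 billion.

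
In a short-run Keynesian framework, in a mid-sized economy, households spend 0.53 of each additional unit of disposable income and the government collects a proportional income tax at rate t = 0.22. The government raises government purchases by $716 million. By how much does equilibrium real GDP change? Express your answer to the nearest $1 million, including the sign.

+$1,221 million

Spending multiplier = 1/(1 − c(1−t)) = 1/(1 − 0.53×0.78) = 1/0.5866 ≈ 1.705.
ΔY = k × ΔG = (+$716 million) / 0.5866 ≈ +$1,221 million.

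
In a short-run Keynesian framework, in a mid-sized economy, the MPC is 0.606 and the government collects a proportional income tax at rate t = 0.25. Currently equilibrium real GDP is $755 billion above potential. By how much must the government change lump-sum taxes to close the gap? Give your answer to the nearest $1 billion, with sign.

+$680 billion

Spending multiplier = 1/(1 − c(1−t)) = 1/(1 − 0.606×0.75) = 1/0.5455 ≈ 1.833.
Tax multiplier = −c·k = −0.606/0.5455 ≈ −1.111. Need ΔY = −$755 billion, so ΔT = ΔY/(−c·k) = −(−$755 billion) × 0.5455 / 0.606 ≈ +$680 billion.
The government should raise lump-sum taxes by $680 billion.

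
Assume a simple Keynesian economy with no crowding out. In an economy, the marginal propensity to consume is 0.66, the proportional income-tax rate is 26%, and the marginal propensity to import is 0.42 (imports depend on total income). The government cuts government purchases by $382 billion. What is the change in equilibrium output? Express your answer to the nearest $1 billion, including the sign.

−$410 billion

Expenditure multiplier = 1/(1 − c(1−t) + m) = 1/(1 − 0.66×0.74 + 0.42) = 1/0.9316 ≈ 1.073.
ΔY = k × ΔG = (−$382 billion) / 0.9316 ≈ −$410 billion.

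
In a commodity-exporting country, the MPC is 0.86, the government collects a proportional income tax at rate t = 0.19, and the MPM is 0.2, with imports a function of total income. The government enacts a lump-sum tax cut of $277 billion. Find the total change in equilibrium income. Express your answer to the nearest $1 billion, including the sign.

A lump-sum tax change of −$277 billion shifts disposable income by +$277 billion; first-round consumption changes by −c × ΔT = −0.86 × (−$277 billion) = +$238.22 billion.
Expenditure multiplier = 1/(1 − c(1−t) + m) = 1/(1 − 0.86×0.81 + 0.2) = 1/0.5034 ≈ 1.986.
The tax multiplier is −c × k ≈ −1.708, so ΔY = k × (−c·ΔT) = (+$238.22 billion) / 0.5034 ≈ +$473 billion.

+$473 billion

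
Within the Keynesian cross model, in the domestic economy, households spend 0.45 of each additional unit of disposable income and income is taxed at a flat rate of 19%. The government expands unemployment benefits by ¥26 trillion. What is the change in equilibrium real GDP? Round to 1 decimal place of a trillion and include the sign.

The transfer change shifts disposable income by +¥26 trillion, so first-round consumption changes by c·ΔTR = 0.45 × (+¥26 trillion) = +¥11.7 trillion.
Expenditure multiplier = 1/(1 − c(1−t)) = 1/(1 − 0.45×0.81) = 1/0.6355 ≈ 1.574.
The transfer multiplier is c × k ≈ 0.708, so ΔY = k × (c·ΔTR) = (+¥11.7 trillion) / 0.6355 ≈ +¥18.4 trillion.

+¥18.4 trillion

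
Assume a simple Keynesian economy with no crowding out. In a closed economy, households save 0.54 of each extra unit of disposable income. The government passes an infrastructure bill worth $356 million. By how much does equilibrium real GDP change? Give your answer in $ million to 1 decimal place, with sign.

+$659.3 million

MPC = 1 − MPS = 1 − 0.54 = 0.46.
Government-spending multiplier = 1/(1 − MPC) = 1/(1 − 0.46) = 1/0.54 ≈ 1.852.
ΔY = k × ΔG = (+$356 million) / 0.54 ≈ +$659.3 million.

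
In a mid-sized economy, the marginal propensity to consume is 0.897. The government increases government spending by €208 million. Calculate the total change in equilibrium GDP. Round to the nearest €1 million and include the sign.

+€2,019 million

Spending multiplier = 1/(1 − MPC) = 1/(1 − 0.897) = 1/0.103 ≈ 9.709.
ΔY = k × ΔG = (+€208 million) / 0.103 ≈ +€2,019 million.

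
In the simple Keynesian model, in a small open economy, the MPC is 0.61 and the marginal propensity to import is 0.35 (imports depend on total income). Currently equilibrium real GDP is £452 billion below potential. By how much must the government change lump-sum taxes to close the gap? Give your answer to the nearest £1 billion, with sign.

Spending multiplier = 1/(1 − c + m) = 1/(1 − 0.61 + 0.35) = 1/0.74 ≈ 1.351.
Tax multiplier = −c·k = −0.61/0.74 ≈ −0.824. Need ΔY = +£452 billion, so ΔT = ΔY/(−c·k) = −(+£452 billion) × 0.74 / 0.61 ≈ −£548 billion.
The government should cut lump-sum taxes by £548 billion.

−£548 billion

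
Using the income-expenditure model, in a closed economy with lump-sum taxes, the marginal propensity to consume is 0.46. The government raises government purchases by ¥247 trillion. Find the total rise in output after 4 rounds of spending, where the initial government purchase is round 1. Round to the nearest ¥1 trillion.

Round 1 adds ΔG = ¥247 trillion; each later round is MPC = 0.46 times the previous.
After 4 rounds: 247 + 113.62 + 52.2652 + 24.041992 = ΔG·(1 − c^4)/(1 − c) = 247 × (1 − 0.04477456)/0.54 ≈ ¥437 trillion.

¥437 trillion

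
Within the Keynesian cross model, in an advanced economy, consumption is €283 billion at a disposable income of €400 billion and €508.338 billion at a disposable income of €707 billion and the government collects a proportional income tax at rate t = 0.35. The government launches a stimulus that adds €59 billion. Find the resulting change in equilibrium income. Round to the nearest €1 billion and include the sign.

+€113 billion

MPC = ΔC/ΔYd = (508.338 − 283)/(707 − 400) = 225.338/307 = 0.734.
Spending multiplier = 1/(1 − c(1−t)) = 1/(1 − 0.734×0.65) = 1/0.5229 ≈ 1.912.
ΔY = k × ΔG = (+€59 billion) / 0.5229 ≈ +€113 billion.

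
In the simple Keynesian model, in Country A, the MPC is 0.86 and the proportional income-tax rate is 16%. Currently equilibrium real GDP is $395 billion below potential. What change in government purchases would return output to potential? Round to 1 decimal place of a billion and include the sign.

Spending multiplier = 1/(1 − c(1−t)) = 1/(1 − 0.86×0.84) = 1/0.2776 ≈ 3.602.
Need ΔY = +$395 billion, so ΔG = ΔY/k = (+$395 billion) × 0.2776 ≈ +$109.7 billion.
The government should increase government purchases by $109.7 billion.

+$109.7 billion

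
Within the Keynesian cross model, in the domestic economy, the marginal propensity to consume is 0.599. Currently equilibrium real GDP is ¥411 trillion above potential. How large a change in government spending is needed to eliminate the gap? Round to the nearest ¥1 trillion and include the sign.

Spending multiplier = 1/(1 − MPC) = 1/(1 − 0.599) = 1/0.401 ≈ 2.494.
Need ΔY = −¥411 trillion, so ΔG = ΔY/k = (−¥411 trillion) × 0.401 ≈ −¥165 trillion.
The government should cut government spending by ¥165 trillion.

−¥165 trillion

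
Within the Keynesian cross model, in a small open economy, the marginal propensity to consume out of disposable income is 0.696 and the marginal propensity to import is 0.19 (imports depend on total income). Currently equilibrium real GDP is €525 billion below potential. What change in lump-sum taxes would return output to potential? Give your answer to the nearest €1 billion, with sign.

−€373 billion

Spending multiplier = 1/(1 − c + m) = 1/(1 − 0.696 + 0.19) = 1/0.494 ≈ 2.024.
Tax multiplier = −c·k = −0.696/0.494 ≈ −1.409. Need ΔY = +€525 billion, so ΔT = ΔY/(−c·k) = −(+€525 billion) × 0.494 / 0.696 ≈ −€373 billion.
The government should cut lump-sum taxes by €373 billion.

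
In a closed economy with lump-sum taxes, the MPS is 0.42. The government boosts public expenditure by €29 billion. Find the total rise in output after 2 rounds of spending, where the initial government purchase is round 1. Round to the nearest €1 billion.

MPC = 1 − MPS = 1 − 0.42 = 0.58.
Round 1 adds ΔG = €29 billion; each later round is MPC = 0.58 times the previous.
After 2 rounds: 29 + 16.82 = ΔG·(1 − c^2)/(1 − c) = 29 × (1 − 0.3364)/0.42 ≈ €46 billion.

€46 billion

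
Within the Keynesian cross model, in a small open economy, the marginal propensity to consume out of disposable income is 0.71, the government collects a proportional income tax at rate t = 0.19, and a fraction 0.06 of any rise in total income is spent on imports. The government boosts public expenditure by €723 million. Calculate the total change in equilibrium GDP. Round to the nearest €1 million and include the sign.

+€1,491 million

Spending multiplier = 1/(1 − c(1−t) + m) = 1/(1 − 0.71×0.81 + 0.06) = 1/0.4849 ≈ 2.062.
ΔY = k × ΔG = (+€723 million) / 0.4849 ≈ +€1,491 million.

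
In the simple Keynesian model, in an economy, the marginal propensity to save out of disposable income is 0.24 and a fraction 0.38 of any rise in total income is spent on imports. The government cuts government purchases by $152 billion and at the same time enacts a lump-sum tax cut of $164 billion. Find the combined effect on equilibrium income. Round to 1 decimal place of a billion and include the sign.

−$44.1 billion

MPC = 1 − MPS = 1 − 0.24 = 0.76.
Expenditure multiplier = 1/(1 − c + m) = 1/(1 − 0.76 + 0.38) = 1/0.62 ≈ 1.613.
ΔG contributes k·ΔG = (−$152 billion) / 0.62 ≈ −$245.2 billion.
ΔT of −$164 billion changes first-round spending by −c·ΔT = +$124.64 billion, contributing k·(−c·ΔT) = (+$124.64 billion) / 0.62 ≈ +$201 billion.
Net ΔY = k(ΔG − c·ΔT) = (−$27.36 billion) / 0.62 ≈ −$44.1 billion.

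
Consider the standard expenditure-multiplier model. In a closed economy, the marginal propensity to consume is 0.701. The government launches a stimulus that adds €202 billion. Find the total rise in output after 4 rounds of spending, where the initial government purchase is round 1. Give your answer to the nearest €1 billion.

€512 billion

Round 1 adds ΔG = €202 billion; each later round is MPC = 0.701 times the previous.
After 4 rounds: 202 + 141.602 + 99.263002 + 69.583364402 = ΔG·(1 − c^4)/(1 − c) = 202 × (1 − 0.241474942801)/0.299 ≈ €512 billion.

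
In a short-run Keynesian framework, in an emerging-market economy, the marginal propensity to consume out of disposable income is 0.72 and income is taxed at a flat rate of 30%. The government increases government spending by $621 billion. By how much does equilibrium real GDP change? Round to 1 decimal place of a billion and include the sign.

Spending multiplier = 1/(1 − c(1−t)) = 1/(1 − 0.72×0.7) = 1/0.496 ≈ 2.016.
ΔY = k × ΔG = (+$621 billion) / 0.496 ≈ +$1,252 billion.

+$1,252.0 billion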